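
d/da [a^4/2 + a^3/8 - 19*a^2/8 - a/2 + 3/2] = 2*a^3 + 3*a^2/8 - 19*a/4 - 1/2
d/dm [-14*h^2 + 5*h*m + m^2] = 5*h + 2*m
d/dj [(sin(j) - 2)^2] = 2*(sin(j) - 2)*cos(j)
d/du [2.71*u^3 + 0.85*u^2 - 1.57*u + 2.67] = 8.13*u^2 + 1.7*u - 1.57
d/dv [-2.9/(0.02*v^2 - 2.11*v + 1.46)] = (0.116*v - 6.119)/(0.02*v^2 - 2.11*v + 1.46)^2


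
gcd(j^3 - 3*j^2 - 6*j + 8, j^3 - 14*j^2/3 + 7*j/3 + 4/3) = j^2 - 5*j + 4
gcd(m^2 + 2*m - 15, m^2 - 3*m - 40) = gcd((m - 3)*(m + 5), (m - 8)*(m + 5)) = m + 5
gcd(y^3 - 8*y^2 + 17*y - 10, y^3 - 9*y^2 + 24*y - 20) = y^2 - 7*y + 10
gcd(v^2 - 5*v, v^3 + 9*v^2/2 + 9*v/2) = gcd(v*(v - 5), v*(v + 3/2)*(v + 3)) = v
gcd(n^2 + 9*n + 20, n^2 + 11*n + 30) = n + 5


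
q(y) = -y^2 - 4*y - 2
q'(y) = -2*y - 4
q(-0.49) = -0.28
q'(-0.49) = -3.02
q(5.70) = -57.29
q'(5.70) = -15.40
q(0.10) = -2.41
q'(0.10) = -4.20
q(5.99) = -61.84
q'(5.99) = -15.98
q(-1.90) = 1.99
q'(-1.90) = -0.20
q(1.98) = -13.84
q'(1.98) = -7.96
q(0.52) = -4.35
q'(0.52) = -5.04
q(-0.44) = -0.43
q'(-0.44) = -3.12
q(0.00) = -2.00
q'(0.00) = -4.00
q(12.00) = -194.00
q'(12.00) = -28.00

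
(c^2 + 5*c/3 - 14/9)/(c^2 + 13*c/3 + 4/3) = (9*c^2 + 15*c - 14)/(3*(3*c^2 + 13*c + 4))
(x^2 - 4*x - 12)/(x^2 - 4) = (x - 6)/(x - 2)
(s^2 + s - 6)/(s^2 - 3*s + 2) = (s + 3)/(s - 1)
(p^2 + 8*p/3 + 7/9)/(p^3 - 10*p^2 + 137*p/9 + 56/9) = (3*p + 7)/(3*p^2 - 31*p + 56)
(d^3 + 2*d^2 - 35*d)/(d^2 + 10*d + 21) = d*(d - 5)/(d + 3)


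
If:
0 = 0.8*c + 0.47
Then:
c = -0.59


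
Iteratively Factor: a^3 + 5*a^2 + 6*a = (a + 2)*(a^2 + 3*a) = (a + 2)*(a + 3)*(a)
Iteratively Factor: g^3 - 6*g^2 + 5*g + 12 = (g - 3)*(g^2 - 3*g - 4) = (g - 4)*(g - 3)*(g + 1)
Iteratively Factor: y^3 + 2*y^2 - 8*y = (y)*(y^2 + 2*y - 8) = y*(y + 4)*(y - 2)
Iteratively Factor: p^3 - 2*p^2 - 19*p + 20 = (p + 4)*(p^2 - 6*p + 5) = (p - 5)*(p + 4)*(p - 1)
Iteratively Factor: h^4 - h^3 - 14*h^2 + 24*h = (h + 4)*(h^3 - 5*h^2 + 6*h) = h*(h + 4)*(h^2 - 5*h + 6) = h*(h - 3)*(h + 4)*(h - 2)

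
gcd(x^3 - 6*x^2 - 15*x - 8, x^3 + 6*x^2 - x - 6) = x + 1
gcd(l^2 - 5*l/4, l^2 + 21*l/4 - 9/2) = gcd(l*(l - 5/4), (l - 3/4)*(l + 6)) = 1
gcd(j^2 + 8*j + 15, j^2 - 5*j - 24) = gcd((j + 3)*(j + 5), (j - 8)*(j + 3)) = j + 3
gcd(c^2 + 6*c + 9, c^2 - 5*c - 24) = c + 3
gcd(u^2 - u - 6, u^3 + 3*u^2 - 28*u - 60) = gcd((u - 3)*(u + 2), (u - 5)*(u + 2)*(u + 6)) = u + 2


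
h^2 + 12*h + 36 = (h + 6)^2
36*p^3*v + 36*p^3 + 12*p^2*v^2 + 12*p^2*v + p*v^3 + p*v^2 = (6*p + v)^2*(p*v + p)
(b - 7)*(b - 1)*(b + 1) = b^3 - 7*b^2 - b + 7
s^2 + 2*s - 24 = (s - 4)*(s + 6)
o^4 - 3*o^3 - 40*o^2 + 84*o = o*(o - 7)*(o - 2)*(o + 6)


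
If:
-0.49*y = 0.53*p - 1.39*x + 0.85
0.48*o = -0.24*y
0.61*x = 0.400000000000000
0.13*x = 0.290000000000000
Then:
No Solution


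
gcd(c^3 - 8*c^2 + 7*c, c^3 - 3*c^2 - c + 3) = c - 1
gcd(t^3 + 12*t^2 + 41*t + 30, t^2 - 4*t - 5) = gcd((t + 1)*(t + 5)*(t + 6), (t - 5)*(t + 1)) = t + 1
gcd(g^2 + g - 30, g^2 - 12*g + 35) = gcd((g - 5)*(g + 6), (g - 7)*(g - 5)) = g - 5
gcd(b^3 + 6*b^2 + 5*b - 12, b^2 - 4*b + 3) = b - 1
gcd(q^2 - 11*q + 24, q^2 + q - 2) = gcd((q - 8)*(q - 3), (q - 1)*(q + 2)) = 1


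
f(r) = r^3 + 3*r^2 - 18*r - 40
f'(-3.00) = -9.00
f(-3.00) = 14.00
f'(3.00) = 27.00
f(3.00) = -40.00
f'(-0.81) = -20.89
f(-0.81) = -23.98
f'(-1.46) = -20.37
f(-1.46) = -10.44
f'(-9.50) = 195.75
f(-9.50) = -455.62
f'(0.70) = -12.33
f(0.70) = -50.79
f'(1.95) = 5.11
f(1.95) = -56.28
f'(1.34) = -4.57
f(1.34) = -56.33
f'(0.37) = -15.37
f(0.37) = -46.20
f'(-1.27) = -20.78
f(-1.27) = -14.35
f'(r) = 3*r^2 + 6*r - 18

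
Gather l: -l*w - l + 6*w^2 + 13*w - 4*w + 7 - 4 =l*(-w - 1) + 6*w^2 + 9*w + 3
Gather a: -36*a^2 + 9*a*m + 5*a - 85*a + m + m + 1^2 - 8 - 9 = -36*a^2 + a*(9*m - 80) + 2*m - 16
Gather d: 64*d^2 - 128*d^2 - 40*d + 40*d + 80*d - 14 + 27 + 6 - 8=-64*d^2 + 80*d + 11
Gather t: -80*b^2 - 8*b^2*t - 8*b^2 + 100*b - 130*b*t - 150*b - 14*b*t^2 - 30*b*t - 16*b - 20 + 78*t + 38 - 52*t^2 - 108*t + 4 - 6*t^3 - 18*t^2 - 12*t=-88*b^2 - 66*b - 6*t^3 + t^2*(-14*b - 70) + t*(-8*b^2 - 160*b - 42) + 22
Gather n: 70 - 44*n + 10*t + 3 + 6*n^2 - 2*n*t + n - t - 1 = 6*n^2 + n*(-2*t - 43) + 9*t + 72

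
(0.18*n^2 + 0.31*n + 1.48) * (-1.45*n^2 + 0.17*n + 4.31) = -0.261*n^4 - 0.4189*n^3 - 1.3175*n^2 + 1.5877*n + 6.3788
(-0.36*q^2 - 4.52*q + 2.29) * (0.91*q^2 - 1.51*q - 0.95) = -0.3276*q^4 - 3.5696*q^3 + 9.2511*q^2 + 0.8361*q - 2.1755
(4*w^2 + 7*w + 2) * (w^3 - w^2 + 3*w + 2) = 4*w^5 + 3*w^4 + 7*w^3 + 27*w^2 + 20*w + 4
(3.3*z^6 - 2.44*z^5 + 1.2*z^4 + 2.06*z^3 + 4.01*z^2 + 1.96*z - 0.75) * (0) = 0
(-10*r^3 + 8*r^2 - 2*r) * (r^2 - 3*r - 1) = -10*r^5 + 38*r^4 - 16*r^3 - 2*r^2 + 2*r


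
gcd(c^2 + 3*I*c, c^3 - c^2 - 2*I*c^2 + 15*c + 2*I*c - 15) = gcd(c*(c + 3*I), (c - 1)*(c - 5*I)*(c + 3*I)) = c + 3*I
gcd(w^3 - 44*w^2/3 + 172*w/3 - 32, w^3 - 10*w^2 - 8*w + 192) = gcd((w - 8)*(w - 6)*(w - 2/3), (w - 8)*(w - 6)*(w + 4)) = w^2 - 14*w + 48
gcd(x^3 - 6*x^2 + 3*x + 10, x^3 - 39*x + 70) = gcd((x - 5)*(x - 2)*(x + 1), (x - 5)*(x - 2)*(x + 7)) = x^2 - 7*x + 10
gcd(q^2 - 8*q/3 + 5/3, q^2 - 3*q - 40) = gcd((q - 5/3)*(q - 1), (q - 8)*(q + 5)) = 1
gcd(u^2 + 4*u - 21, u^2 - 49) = u + 7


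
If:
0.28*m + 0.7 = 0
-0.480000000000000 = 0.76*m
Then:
No Solution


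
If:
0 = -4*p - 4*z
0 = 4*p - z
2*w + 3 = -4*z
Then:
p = 0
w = -3/2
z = 0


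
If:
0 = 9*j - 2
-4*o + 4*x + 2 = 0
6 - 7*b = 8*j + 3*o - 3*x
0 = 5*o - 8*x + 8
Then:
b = 7/18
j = 2/9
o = 4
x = 7/2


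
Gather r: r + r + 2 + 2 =2*r + 4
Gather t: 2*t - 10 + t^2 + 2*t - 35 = t^2 + 4*t - 45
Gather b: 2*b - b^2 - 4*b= -b^2 - 2*b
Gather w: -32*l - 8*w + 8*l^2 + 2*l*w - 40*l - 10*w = 8*l^2 - 72*l + w*(2*l - 18)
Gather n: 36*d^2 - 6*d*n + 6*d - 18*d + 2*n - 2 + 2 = 36*d^2 - 12*d + n*(2 - 6*d)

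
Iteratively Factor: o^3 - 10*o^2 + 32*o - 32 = (o - 2)*(o^2 - 8*o + 16) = (o - 4)*(o - 2)*(o - 4)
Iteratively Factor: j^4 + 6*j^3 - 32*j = (j - 2)*(j^3 + 8*j^2 + 16*j) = (j - 2)*(j + 4)*(j^2 + 4*j) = j*(j - 2)*(j + 4)*(j + 4)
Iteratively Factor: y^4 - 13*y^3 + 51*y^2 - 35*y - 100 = (y - 5)*(y^3 - 8*y^2 + 11*y + 20) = (y - 5)*(y + 1)*(y^2 - 9*y + 20) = (y - 5)*(y - 4)*(y + 1)*(y - 5)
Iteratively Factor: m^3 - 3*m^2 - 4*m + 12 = (m - 3)*(m^2 - 4) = (m - 3)*(m + 2)*(m - 2)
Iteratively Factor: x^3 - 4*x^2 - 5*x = (x)*(x^2 - 4*x - 5) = x*(x + 1)*(x - 5)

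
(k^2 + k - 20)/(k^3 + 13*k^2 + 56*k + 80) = (k - 4)/(k^2 + 8*k + 16)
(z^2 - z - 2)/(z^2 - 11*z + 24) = (z^2 - z - 2)/(z^2 - 11*z + 24)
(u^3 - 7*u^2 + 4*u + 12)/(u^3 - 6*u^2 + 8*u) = (u^2 - 5*u - 6)/(u*(u - 4))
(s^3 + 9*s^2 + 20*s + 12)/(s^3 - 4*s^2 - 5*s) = (s^2 + 8*s + 12)/(s*(s - 5))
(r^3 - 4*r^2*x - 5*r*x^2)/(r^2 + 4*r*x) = (r^2 - 4*r*x - 5*x^2)/(r + 4*x)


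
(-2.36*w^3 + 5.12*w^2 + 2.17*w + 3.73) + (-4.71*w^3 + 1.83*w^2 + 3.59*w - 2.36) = -7.07*w^3 + 6.95*w^2 + 5.76*w + 1.37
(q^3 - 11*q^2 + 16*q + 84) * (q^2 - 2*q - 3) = q^5 - 13*q^4 + 35*q^3 + 85*q^2 - 216*q - 252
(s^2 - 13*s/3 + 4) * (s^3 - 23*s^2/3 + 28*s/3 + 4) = s^5 - 12*s^4 + 419*s^3/9 - 604*s^2/9 + 20*s + 16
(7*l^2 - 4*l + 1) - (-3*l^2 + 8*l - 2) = 10*l^2 - 12*l + 3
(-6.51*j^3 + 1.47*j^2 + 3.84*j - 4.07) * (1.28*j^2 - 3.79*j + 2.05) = -8.3328*j^5 + 26.5545*j^4 - 14.0016*j^3 - 16.7497*j^2 + 23.2973*j - 8.3435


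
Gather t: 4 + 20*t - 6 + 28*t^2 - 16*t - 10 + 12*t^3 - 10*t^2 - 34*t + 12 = 12*t^3 + 18*t^2 - 30*t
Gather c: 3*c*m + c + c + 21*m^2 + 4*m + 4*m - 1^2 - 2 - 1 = c*(3*m + 2) + 21*m^2 + 8*m - 4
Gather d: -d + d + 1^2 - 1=0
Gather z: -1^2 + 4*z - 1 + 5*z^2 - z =5*z^2 + 3*z - 2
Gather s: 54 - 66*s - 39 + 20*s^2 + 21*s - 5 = 20*s^2 - 45*s + 10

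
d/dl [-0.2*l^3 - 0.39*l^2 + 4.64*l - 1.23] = -0.6*l^2 - 0.78*l + 4.64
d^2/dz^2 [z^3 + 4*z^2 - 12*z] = 6*z + 8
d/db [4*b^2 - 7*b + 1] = 8*b - 7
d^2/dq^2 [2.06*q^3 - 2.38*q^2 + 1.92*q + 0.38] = 12.36*q - 4.76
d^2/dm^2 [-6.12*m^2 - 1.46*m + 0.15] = -12.2400000000000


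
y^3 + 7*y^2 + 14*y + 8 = (y + 1)*(y + 2)*(y + 4)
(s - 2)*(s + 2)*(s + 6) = s^3 + 6*s^2 - 4*s - 24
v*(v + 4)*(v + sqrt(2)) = v^3 + sqrt(2)*v^2 + 4*v^2 + 4*sqrt(2)*v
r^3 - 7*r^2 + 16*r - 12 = (r - 3)*(r - 2)^2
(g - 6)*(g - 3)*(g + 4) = g^3 - 5*g^2 - 18*g + 72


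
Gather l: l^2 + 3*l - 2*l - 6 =l^2 + l - 6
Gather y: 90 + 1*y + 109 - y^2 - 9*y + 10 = -y^2 - 8*y + 209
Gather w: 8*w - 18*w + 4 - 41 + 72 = 35 - 10*w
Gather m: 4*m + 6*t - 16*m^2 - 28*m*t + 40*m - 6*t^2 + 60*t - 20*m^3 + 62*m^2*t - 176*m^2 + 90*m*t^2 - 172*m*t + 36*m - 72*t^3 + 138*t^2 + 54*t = -20*m^3 + m^2*(62*t - 192) + m*(90*t^2 - 200*t + 80) - 72*t^3 + 132*t^2 + 120*t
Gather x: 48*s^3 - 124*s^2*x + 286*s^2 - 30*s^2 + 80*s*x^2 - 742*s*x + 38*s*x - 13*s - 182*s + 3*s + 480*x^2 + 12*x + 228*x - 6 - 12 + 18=48*s^3 + 256*s^2 - 192*s + x^2*(80*s + 480) + x*(-124*s^2 - 704*s + 240)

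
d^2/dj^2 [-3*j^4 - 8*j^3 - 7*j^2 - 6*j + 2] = -36*j^2 - 48*j - 14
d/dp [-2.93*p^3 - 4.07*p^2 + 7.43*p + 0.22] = -8.79*p^2 - 8.14*p + 7.43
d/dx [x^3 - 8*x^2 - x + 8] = 3*x^2 - 16*x - 1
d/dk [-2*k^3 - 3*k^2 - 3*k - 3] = -6*k^2 - 6*k - 3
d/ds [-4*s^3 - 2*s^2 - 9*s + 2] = -12*s^2 - 4*s - 9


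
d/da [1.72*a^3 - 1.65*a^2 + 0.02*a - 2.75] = 5.16*a^2 - 3.3*a + 0.02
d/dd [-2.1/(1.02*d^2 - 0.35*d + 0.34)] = (4.284*d - 0.735)/(1.02*d^2 - 0.35*d + 0.34)^2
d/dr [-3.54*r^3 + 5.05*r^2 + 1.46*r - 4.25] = -10.62*r^2 + 10.1*r + 1.46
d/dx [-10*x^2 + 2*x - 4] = 2 - 20*x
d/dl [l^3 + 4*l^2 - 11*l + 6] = 3*l^2 + 8*l - 11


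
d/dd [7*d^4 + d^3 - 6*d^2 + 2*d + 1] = 28*d^3 + 3*d^2 - 12*d + 2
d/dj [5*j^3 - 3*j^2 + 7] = 3*j*(5*j - 2)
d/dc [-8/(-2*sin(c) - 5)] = -16*cos(c)/(2*sin(c) + 5)^2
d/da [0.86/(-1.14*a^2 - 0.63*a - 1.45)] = (1.9608*a + 0.5418)/(1.14*a^2 + 0.63*a + 1.45)^2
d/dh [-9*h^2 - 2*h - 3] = -18*h - 2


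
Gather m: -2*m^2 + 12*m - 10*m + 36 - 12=-2*m^2 + 2*m + 24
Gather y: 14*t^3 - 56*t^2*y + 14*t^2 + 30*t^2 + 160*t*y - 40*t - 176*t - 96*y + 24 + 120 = 14*t^3 + 44*t^2 - 216*t + y*(-56*t^2 + 160*t - 96) + 144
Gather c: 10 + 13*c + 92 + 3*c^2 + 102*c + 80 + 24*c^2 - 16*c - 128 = 27*c^2 + 99*c + 54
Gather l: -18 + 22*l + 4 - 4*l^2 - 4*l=-4*l^2 + 18*l - 14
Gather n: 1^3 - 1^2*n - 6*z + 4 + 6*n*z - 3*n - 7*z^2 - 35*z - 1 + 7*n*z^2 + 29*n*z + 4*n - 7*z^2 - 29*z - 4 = n*(7*z^2 + 35*z) - 14*z^2 - 70*z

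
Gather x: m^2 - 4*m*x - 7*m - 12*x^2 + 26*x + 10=m^2 - 7*m - 12*x^2 + x*(26 - 4*m) + 10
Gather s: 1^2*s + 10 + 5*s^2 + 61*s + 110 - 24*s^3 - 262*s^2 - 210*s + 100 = -24*s^3 - 257*s^2 - 148*s + 220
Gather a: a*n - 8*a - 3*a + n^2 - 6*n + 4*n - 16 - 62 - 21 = a*(n - 11) + n^2 - 2*n - 99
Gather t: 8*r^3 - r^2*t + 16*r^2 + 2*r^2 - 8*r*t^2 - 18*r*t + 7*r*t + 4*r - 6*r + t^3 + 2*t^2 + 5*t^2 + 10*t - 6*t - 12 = 8*r^3 + 18*r^2 - 2*r + t^3 + t^2*(7 - 8*r) + t*(-r^2 - 11*r + 4) - 12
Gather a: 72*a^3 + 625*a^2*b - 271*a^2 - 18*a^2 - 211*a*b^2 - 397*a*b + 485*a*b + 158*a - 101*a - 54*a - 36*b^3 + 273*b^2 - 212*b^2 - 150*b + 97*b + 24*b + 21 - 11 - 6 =72*a^3 + a^2*(625*b - 289) + a*(-211*b^2 + 88*b + 3) - 36*b^3 + 61*b^2 - 29*b + 4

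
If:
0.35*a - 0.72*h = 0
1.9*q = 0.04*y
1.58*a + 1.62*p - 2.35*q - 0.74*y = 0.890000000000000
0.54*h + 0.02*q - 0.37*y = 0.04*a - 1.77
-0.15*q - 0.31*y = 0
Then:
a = -7.96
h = -3.87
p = 8.31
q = 0.00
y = 0.00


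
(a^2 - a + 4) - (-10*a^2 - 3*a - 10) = 11*a^2 + 2*a + 14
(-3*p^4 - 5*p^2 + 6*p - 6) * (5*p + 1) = -15*p^5 - 3*p^4 - 25*p^3 + 25*p^2 - 24*p - 6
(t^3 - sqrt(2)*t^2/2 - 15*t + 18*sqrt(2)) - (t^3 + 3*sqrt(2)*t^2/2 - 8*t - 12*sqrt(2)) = -2*sqrt(2)*t^2 - 7*t + 30*sqrt(2)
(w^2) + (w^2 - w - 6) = 2*w^2 - w - 6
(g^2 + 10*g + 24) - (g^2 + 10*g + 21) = 3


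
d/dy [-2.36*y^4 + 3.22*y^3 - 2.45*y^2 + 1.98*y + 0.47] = -9.44*y^3 + 9.66*y^2 - 4.9*y + 1.98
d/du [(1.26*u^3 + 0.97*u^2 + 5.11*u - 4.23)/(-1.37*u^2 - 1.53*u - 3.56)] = (-1.7262*u^4 - 3.8556*u^3 - 7.9402*u^2 - 18.4966*u - 24.6635)/(1.8769*u^4 + 4.1922*u^3 + 12.0953*u^2 + 10.8936*u + 12.6736)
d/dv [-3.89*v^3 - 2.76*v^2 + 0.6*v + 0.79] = -11.67*v^2 - 5.52*v + 0.6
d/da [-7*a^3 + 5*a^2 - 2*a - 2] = -21*a^2 + 10*a - 2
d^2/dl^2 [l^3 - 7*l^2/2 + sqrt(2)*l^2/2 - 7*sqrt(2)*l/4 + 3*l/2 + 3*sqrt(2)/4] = 6*l - 7 + sqrt(2)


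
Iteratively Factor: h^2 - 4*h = (h - 4)*(h)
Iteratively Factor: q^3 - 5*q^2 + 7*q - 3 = (q - 1)*(q^2 - 4*q + 3) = (q - 1)^2*(q - 3)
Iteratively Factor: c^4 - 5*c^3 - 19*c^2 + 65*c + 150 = (c + 3)*(c^3 - 8*c^2 + 5*c + 50) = (c - 5)*(c + 3)*(c^2 - 3*c - 10) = (c - 5)*(c + 2)*(c + 3)*(c - 5)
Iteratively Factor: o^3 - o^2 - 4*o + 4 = (o + 2)*(o^2 - 3*o + 2) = (o - 2)*(o + 2)*(o - 1)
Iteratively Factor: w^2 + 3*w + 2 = (w + 1)*(w + 2)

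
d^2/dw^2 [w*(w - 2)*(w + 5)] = 6*w + 6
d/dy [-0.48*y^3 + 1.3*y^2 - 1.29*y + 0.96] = -1.44*y^2 + 2.6*y - 1.29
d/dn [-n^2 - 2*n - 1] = -2*n - 2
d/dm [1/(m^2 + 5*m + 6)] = (-2*m - 5)/(m^2 + 5*m + 6)^2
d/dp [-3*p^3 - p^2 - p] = -9*p^2 - 2*p - 1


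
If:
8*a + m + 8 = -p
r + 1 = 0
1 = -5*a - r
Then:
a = 0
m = -p - 8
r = -1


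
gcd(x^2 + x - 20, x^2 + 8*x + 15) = x + 5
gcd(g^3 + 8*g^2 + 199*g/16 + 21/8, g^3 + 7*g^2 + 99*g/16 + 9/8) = g^2 + 25*g/4 + 3/2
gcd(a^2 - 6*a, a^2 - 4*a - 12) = a - 6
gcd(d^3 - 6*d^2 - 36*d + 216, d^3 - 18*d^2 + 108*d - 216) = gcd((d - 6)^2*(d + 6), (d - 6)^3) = d^2 - 12*d + 36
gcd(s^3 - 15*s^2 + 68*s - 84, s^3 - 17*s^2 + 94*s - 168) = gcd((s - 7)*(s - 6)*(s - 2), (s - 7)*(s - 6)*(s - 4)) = s^2 - 13*s + 42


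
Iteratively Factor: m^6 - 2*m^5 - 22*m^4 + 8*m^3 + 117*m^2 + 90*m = (m - 3)*(m^5 + m^4 - 19*m^3 - 49*m^2 - 30*m) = (m - 3)*(m + 3)*(m^4 - 2*m^3 - 13*m^2 - 10*m) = (m - 5)*(m - 3)*(m + 3)*(m^3 + 3*m^2 + 2*m) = m*(m - 5)*(m - 3)*(m + 3)*(m^2 + 3*m + 2) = m*(m - 5)*(m - 3)*(m + 2)*(m + 3)*(m + 1)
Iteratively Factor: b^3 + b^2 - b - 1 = (b + 1)*(b^2 - 1) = (b - 1)*(b + 1)*(b + 1)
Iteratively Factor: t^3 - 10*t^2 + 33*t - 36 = (t - 4)*(t^2 - 6*t + 9) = (t - 4)*(t - 3)*(t - 3)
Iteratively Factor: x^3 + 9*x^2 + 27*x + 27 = (x + 3)*(x^2 + 6*x + 9) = (x + 3)^2*(x + 3)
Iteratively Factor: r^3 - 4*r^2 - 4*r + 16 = (r - 4)*(r^2 - 4) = (r - 4)*(r - 2)*(r + 2)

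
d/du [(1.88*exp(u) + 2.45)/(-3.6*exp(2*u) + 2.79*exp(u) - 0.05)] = (6.768*exp(2*u) + 17.64*exp(u) - 6.9295)*exp(u)/(12.96*exp(4*u) - 20.088*exp(3*u) + 8.1441*exp(2*u) - 0.279*exp(u) + 0.0025)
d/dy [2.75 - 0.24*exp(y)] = -0.24*exp(y)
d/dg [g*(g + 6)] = 2*g + 6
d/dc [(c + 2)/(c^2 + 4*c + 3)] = (c^2 + 4*c - 2*(c + 2)^2 + 3)/(c^2 + 4*c + 3)^2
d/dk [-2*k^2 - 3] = -4*k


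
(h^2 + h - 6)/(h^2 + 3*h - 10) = (h + 3)/(h + 5)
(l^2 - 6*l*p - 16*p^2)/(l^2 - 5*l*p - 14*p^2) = (-l + 8*p)/(-l + 7*p)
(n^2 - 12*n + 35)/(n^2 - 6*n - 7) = (n - 5)/(n + 1)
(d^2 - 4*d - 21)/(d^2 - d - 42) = (d + 3)/(d + 6)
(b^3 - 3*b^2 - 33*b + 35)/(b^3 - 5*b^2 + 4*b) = (b^2 - 2*b - 35)/(b*(b - 4))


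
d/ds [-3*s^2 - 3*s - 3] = -6*s - 3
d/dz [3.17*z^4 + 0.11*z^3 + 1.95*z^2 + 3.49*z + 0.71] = 12.68*z^3 + 0.33*z^2 + 3.9*z + 3.49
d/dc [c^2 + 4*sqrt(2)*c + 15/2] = 2*c + 4*sqrt(2)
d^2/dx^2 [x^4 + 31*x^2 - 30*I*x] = 12*x^2 + 62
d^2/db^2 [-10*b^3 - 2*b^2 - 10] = -60*b - 4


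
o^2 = o^2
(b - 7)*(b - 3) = b^2 - 10*b + 21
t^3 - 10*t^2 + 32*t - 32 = (t - 4)^2*(t - 2)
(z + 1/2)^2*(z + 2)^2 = z^4 + 5*z^3 + 33*z^2/4 + 5*z + 1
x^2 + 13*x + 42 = (x + 6)*(x + 7)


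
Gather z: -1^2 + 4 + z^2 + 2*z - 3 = z^2 + 2*z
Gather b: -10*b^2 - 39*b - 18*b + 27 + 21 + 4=-10*b^2 - 57*b + 52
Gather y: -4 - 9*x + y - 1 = -9*x + y - 5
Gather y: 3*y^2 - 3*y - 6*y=3*y^2 - 9*y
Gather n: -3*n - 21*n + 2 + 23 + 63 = 88 - 24*n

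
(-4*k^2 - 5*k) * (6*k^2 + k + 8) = -24*k^4 - 34*k^3 - 37*k^2 - 40*k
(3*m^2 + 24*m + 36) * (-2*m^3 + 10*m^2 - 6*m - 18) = -6*m^5 - 18*m^4 + 150*m^3 + 162*m^2 - 648*m - 648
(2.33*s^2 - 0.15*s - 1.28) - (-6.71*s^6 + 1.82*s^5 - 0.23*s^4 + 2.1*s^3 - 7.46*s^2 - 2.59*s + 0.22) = 6.71*s^6 - 1.82*s^5 + 0.23*s^4 - 2.1*s^3 + 9.79*s^2 + 2.44*s - 1.5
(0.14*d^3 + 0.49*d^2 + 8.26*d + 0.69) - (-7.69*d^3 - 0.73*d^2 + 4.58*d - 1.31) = 7.83*d^3 + 1.22*d^2 + 3.68*d + 2.0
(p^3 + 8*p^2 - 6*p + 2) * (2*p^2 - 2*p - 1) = 2*p^5 + 14*p^4 - 29*p^3 + 8*p^2 + 2*p - 2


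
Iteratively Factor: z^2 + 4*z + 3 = (z + 3)*(z + 1)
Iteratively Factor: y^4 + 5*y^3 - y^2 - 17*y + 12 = (y - 1)*(y^3 + 6*y^2 + 5*y - 12) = (y - 1)^2*(y^2 + 7*y + 12) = (y - 1)^2*(y + 3)*(y + 4)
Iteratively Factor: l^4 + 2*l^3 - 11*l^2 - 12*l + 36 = (l - 2)*(l^3 + 4*l^2 - 3*l - 18) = (l - 2)*(l + 3)*(l^2 + l - 6) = (l - 2)*(l + 3)^2*(l - 2)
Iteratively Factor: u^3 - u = (u + 1)*(u^2 - u) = (u - 1)*(u + 1)*(u)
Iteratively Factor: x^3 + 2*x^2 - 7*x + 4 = (x - 1)*(x^2 + 3*x - 4) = (x - 1)*(x + 4)*(x - 1)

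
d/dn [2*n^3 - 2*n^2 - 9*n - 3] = 6*n^2 - 4*n - 9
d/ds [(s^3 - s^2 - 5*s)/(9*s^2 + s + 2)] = (9*s^4 + 2*s^3 + 50*s^2 - 4*s - 10)/(81*s^4 + 18*s^3 + 37*s^2 + 4*s + 4)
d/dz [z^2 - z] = 2*z - 1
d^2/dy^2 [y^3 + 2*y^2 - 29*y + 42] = 6*y + 4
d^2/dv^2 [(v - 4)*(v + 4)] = 2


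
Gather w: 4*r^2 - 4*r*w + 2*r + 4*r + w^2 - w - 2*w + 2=4*r^2 + 6*r + w^2 + w*(-4*r - 3) + 2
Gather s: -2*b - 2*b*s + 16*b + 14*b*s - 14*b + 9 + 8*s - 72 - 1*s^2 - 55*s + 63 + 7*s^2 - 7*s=6*s^2 + s*(12*b - 54)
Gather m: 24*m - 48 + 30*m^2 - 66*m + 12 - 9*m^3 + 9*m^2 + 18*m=-9*m^3 + 39*m^2 - 24*m - 36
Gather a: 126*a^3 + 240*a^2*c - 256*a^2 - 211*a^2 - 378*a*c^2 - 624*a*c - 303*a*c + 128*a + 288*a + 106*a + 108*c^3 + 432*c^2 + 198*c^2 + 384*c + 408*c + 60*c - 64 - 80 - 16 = 126*a^3 + a^2*(240*c - 467) + a*(-378*c^2 - 927*c + 522) + 108*c^3 + 630*c^2 + 852*c - 160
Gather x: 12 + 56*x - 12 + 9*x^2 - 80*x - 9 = 9*x^2 - 24*x - 9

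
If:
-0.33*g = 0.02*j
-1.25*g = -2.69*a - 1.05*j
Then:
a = -0.418497240058578*j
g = -0.0606060606060606*j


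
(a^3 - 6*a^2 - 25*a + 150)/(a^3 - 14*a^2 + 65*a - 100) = (a^2 - a - 30)/(a^2 - 9*a + 20)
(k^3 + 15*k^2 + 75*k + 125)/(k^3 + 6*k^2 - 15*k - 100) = (k + 5)/(k - 4)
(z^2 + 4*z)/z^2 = (z + 4)/z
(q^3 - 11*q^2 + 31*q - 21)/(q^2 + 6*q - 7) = (q^2 - 10*q + 21)/(q + 7)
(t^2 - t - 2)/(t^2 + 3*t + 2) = (t - 2)/(t + 2)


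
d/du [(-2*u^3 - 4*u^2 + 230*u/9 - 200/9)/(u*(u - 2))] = 2*(-9*u^4 + 36*u^3 - 79*u^2 + 200*u - 200)/(9*u^2*(u^2 - 4*u + 4))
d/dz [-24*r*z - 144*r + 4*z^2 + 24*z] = -24*r + 8*z + 24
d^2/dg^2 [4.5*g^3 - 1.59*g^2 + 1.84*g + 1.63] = 27.0*g - 3.18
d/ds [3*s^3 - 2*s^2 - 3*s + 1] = 9*s^2 - 4*s - 3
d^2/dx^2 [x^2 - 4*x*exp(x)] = -4*x*exp(x) - 8*exp(x) + 2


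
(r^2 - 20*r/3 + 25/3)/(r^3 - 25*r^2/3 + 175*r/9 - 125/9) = 3/(3*r - 5)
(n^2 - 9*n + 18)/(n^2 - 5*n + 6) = (n - 6)/(n - 2)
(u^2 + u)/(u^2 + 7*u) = (u + 1)/(u + 7)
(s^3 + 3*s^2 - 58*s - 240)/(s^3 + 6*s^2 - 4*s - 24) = (s^2 - 3*s - 40)/(s^2 - 4)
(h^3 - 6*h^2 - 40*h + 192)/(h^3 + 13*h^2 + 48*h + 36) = (h^2 - 12*h + 32)/(h^2 + 7*h + 6)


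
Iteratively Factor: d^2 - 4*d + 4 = (d - 2)*(d - 2)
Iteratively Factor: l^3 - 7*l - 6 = (l + 2)*(l^2 - 2*l - 3) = (l + 1)*(l + 2)*(l - 3)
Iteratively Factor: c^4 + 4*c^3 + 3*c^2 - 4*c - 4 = (c - 1)*(c^3 + 5*c^2 + 8*c + 4) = (c - 1)*(c + 2)*(c^2 + 3*c + 2) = (c - 1)*(c + 2)^2*(c + 1)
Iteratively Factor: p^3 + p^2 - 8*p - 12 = (p - 3)*(p^2 + 4*p + 4) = (p - 3)*(p + 2)*(p + 2)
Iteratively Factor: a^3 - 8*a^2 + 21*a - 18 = (a - 3)*(a^2 - 5*a + 6) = (a - 3)*(a - 2)*(a - 3)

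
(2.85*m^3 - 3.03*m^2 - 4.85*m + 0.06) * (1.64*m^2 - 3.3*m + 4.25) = 4.674*m^5 - 14.3742*m^4 + 14.1575*m^3 + 3.2259*m^2 - 20.8105*m + 0.255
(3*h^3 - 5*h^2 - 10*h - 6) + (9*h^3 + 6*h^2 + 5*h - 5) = 12*h^3 + h^2 - 5*h - 11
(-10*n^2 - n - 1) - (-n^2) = -9*n^2 - n - 1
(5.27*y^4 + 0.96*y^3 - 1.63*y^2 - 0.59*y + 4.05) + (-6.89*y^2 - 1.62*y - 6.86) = 5.27*y^4 + 0.96*y^3 - 8.52*y^2 - 2.21*y - 2.81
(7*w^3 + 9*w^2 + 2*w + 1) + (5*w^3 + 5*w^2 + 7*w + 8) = 12*w^3 + 14*w^2 + 9*w + 9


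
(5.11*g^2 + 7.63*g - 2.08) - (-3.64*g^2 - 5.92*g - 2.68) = 8.75*g^2 + 13.55*g + 0.6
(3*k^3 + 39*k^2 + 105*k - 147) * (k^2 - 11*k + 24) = 3*k^5 + 6*k^4 - 252*k^3 - 366*k^2 + 4137*k - 3528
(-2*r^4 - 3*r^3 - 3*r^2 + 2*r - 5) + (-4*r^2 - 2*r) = -2*r^4 - 3*r^3 - 7*r^2 - 5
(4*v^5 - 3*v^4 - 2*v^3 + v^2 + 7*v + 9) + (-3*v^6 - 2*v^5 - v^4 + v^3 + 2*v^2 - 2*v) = -3*v^6 + 2*v^5 - 4*v^4 - v^3 + 3*v^2 + 5*v + 9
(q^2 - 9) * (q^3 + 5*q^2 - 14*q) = q^5 + 5*q^4 - 23*q^3 - 45*q^2 + 126*q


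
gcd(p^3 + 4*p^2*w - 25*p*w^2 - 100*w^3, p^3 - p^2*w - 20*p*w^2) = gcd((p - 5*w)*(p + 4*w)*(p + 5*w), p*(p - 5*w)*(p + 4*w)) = p^2 - p*w - 20*w^2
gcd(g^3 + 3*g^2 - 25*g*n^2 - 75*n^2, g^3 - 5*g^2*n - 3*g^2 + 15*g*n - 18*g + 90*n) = g^2 - 5*g*n + 3*g - 15*n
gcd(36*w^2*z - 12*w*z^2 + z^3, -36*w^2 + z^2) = -6*w + z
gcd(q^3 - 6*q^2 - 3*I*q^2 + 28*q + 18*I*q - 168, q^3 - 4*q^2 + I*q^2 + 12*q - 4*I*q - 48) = q + 4*I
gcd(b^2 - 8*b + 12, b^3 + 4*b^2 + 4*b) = 1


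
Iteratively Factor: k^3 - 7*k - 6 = (k - 3)*(k^2 + 3*k + 2) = (k - 3)*(k + 2)*(k + 1)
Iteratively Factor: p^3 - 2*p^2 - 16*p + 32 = (p + 4)*(p^2 - 6*p + 8) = (p - 4)*(p + 4)*(p - 2)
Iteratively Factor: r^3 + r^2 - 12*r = (r)*(r^2 + r - 12) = r*(r + 4)*(r - 3)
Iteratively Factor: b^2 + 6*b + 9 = (b + 3)*(b + 3)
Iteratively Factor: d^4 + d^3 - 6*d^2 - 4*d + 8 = (d - 1)*(d^3 + 2*d^2 - 4*d - 8) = (d - 1)*(d + 2)*(d^2 - 4) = (d - 2)*(d - 1)*(d + 2)*(d + 2)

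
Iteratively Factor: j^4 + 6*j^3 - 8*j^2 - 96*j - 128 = (j + 4)*(j^3 + 2*j^2 - 16*j - 32) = (j + 2)*(j + 4)*(j^2 - 16) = (j - 4)*(j + 2)*(j + 4)*(j + 4)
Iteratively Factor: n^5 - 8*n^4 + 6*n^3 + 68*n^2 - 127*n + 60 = (n + 3)*(n^4 - 11*n^3 + 39*n^2 - 49*n + 20) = (n - 1)*(n + 3)*(n^3 - 10*n^2 + 29*n - 20) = (n - 5)*(n - 1)*(n + 3)*(n^2 - 5*n + 4) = (n - 5)*(n - 4)*(n - 1)*(n + 3)*(n - 1)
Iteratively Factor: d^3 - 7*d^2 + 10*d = (d)*(d^2 - 7*d + 10) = d*(d - 2)*(d - 5)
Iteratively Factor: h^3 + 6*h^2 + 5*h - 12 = (h - 1)*(h^2 + 7*h + 12) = (h - 1)*(h + 3)*(h + 4)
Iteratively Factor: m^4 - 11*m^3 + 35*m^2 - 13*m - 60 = (m - 3)*(m^3 - 8*m^2 + 11*m + 20) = (m - 4)*(m - 3)*(m^2 - 4*m - 5) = (m - 4)*(m - 3)*(m + 1)*(m - 5)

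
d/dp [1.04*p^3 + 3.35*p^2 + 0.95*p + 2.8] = 3.12*p^2 + 6.7*p + 0.95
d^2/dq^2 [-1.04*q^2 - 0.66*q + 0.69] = -2.08000000000000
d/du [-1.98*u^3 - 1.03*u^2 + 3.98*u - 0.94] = -5.94*u^2 - 2.06*u + 3.98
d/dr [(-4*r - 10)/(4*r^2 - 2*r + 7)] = 16*(r^2 + 5*r - 3)/(16*r^4 - 16*r^3 + 60*r^2 - 28*r + 49)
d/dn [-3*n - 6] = -3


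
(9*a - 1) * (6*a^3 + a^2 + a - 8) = 54*a^4 + 3*a^3 + 8*a^2 - 73*a + 8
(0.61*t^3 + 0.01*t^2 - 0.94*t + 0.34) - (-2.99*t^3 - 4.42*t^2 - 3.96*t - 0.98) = 3.6*t^3 + 4.43*t^2 + 3.02*t + 1.32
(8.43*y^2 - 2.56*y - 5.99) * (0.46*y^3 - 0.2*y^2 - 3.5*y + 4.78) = 3.8778*y^5 - 2.8636*y^4 - 31.7484*y^3 + 50.4534*y^2 + 8.7282*y - 28.6322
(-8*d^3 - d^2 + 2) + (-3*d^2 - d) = -8*d^3 - 4*d^2 - d + 2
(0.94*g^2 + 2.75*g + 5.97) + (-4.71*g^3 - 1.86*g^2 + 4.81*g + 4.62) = -4.71*g^3 - 0.92*g^2 + 7.56*g + 10.59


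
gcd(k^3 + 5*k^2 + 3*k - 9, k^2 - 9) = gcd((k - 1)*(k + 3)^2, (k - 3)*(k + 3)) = k + 3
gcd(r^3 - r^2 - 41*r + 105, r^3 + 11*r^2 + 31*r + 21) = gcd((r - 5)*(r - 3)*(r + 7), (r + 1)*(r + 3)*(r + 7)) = r + 7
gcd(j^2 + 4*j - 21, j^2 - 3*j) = j - 3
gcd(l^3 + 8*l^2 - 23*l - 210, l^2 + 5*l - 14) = l + 7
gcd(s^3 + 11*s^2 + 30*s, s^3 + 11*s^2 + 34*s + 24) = s + 6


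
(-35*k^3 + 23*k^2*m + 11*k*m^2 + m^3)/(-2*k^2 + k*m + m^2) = (35*k^2 + 12*k*m + m^2)/(2*k + m)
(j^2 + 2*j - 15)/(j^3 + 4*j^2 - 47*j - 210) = (j - 3)/(j^2 - j - 42)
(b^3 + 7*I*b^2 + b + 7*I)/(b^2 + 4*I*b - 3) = (b^2 + 6*I*b + 7)/(b + 3*I)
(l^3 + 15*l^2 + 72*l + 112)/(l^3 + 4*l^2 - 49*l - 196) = (l + 4)/(l - 7)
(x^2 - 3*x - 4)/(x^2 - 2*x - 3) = (x - 4)/(x - 3)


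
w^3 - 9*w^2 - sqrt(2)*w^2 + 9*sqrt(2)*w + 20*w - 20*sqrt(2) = (w - 5)*(w - 4)*(w - sqrt(2))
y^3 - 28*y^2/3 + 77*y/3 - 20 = (y - 5)*(y - 3)*(y - 4/3)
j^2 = j^2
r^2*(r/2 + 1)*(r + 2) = r^4/2 + 2*r^3 + 2*r^2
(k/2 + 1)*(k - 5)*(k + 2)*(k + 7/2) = k^4/2 + 5*k^3/4 - 39*k^2/4 - 38*k - 35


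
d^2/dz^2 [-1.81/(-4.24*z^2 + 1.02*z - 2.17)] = (-65.078912*z^2 + 15.655776*z + 1.81*(8.48*z - 1.02)*(16.96*z - 2.04) - 33.306896)/(4.24*z^2 - 1.02*z + 2.17)^3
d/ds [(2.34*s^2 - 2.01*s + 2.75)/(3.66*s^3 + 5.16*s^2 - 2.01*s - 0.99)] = (-8.5644*s^4 + 14.7132*s^3 - 24.5268*s^2 - 33.0132*s + 7.5174)/(13.3956*s^6 + 37.7712*s^5 + 11.9124*s^4 - 27.99*s^3 - 6.1767*s^2 + 3.9798*s + 0.9801)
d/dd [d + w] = 1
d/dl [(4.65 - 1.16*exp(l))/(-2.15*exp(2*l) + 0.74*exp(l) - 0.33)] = (-2.494*exp(2*l) + 19.995*exp(l) - 3.0582)*exp(l)/(4.6225*exp(4*l) - 3.182*exp(3*l) + 1.9666*exp(2*l) - 0.4884*exp(l) + 0.1089)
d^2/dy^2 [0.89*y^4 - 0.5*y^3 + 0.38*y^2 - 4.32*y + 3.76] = 10.68*y^2 - 3.0*y + 0.76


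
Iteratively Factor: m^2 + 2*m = (m + 2)*(m)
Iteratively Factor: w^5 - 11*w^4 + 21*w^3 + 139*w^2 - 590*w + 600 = (w + 4)*(w^4 - 15*w^3 + 81*w^2 - 185*w + 150) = (w - 5)*(w + 4)*(w^3 - 10*w^2 + 31*w - 30) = (w - 5)*(w - 3)*(w + 4)*(w^2 - 7*w + 10) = (w - 5)^2*(w - 3)*(w + 4)*(w - 2)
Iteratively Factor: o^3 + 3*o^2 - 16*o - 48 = (o + 3)*(o^2 - 16) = (o - 4)*(o + 3)*(o + 4)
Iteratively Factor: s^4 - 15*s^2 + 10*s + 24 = (s - 2)*(s^3 + 2*s^2 - 11*s - 12) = (s - 2)*(s + 1)*(s^2 + s - 12) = (s - 3)*(s - 2)*(s + 1)*(s + 4)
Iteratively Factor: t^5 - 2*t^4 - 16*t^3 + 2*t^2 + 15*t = (t - 1)*(t^4 - t^3 - 17*t^2 - 15*t) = (t - 1)*(t + 3)*(t^3 - 4*t^2 - 5*t) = t*(t - 1)*(t + 3)*(t^2 - 4*t - 5) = t*(t - 1)*(t + 1)*(t + 3)*(t - 5)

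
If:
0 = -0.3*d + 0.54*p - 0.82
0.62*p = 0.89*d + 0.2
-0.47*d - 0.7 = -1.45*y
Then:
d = 1.36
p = 2.27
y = 0.92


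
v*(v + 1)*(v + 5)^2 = v^4 + 11*v^3 + 35*v^2 + 25*v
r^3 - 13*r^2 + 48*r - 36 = (r - 6)^2*(r - 1)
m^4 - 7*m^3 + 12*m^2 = m^2*(m - 4)*(m - 3)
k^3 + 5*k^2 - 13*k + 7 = (k - 1)^2*(k + 7)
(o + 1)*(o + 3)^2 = o^3 + 7*o^2 + 15*o + 9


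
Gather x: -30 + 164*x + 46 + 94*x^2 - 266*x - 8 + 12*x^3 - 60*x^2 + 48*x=12*x^3 + 34*x^2 - 54*x + 8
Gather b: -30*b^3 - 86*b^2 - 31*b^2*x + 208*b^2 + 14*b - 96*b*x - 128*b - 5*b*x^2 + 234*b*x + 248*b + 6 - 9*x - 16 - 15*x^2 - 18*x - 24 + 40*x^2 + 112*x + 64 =-30*b^3 + b^2*(122 - 31*x) + b*(-5*x^2 + 138*x + 134) + 25*x^2 + 85*x + 30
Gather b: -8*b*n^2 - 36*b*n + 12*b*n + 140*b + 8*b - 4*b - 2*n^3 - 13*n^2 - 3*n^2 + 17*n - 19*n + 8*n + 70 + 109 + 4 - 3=b*(-8*n^2 - 24*n + 144) - 2*n^3 - 16*n^2 + 6*n + 180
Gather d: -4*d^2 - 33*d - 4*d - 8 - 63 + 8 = -4*d^2 - 37*d - 63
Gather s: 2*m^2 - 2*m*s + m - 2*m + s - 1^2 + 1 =2*m^2 - m + s*(1 - 2*m)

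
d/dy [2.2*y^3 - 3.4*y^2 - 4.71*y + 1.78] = 6.6*y^2 - 6.8*y - 4.71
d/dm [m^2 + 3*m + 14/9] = 2*m + 3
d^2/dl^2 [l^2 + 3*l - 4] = 2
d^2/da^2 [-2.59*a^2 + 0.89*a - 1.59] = -5.18000000000000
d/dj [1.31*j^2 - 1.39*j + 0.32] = 2.62*j - 1.39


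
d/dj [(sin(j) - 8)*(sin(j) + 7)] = sin(2*j) - cos(j)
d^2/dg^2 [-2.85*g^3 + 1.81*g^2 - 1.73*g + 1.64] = 3.62 - 17.1*g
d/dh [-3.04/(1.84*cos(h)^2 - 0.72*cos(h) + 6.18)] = (2.1888 - 11.1872*cos(h))*sin(h)/(1.84*cos(h)^2 - 0.72*cos(h) + 6.18)^2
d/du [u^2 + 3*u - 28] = 2*u + 3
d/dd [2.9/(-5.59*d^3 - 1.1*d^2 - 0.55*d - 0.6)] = (48.633*d^2 + 6.38*d + 1.595)/(5.59*d^3 + 1.1*d^2 + 0.55*d + 0.6)^2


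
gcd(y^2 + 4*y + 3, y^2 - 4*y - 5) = y + 1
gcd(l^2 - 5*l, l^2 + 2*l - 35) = l - 5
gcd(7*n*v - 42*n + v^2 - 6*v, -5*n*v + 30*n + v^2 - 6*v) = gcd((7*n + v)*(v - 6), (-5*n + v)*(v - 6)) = v - 6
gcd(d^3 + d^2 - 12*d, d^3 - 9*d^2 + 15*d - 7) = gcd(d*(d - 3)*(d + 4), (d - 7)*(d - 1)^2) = 1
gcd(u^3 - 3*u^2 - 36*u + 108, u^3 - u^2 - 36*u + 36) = u^2 - 36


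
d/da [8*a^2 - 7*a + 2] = 16*a - 7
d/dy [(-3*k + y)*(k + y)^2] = (-5*k + 3*y)*(k + y)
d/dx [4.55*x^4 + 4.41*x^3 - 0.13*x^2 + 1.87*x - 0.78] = 18.2*x^3 + 13.23*x^2 - 0.26*x + 1.87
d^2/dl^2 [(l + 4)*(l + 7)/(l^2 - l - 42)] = 4*(6*l^3 + 105*l^2 + 651*l + 1253)/(l^6 - 3*l^5 - 123*l^4 + 251*l^3 + 5166*l^2 - 5292*l - 74088)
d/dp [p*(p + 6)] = 2*p + 6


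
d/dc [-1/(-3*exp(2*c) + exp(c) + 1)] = (1 - 6*exp(c))*exp(c)/(-3*exp(2*c) + exp(c) + 1)^2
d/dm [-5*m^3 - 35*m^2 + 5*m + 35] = -15*m^2 - 70*m + 5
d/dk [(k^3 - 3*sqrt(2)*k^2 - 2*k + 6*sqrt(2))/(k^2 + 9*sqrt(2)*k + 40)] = (k^4 + 18*sqrt(2)*k^3 + 68*k^2 - 252*sqrt(2)*k - 188)/(k^4 + 18*sqrt(2)*k^3 + 242*k^2 + 720*sqrt(2)*k + 1600)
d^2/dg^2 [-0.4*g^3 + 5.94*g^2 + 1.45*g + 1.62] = 11.88 - 2.4*g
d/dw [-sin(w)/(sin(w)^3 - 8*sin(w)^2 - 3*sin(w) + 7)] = (2*sin(w)^3 - 8*sin(w)^2 - 7)*cos(w)/(sin(w)^3 - 8*sin(w)^2 - 3*sin(w) + 7)^2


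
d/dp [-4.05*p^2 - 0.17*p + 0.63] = -8.1*p - 0.17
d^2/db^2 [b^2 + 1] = 2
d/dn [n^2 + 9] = 2*n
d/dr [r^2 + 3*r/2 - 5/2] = 2*r + 3/2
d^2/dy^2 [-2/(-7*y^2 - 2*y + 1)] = 4*(-49*y^2 - 14*y + 4*(7*y + 1)^2 + 7)/(7*y^2 + 2*y - 1)^3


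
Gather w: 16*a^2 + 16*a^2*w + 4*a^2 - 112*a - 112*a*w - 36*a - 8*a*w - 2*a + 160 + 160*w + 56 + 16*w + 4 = 20*a^2 - 150*a + w*(16*a^2 - 120*a + 176) + 220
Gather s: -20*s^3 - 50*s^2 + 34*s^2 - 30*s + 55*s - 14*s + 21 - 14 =-20*s^3 - 16*s^2 + 11*s + 7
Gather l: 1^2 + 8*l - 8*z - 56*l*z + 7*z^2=l*(8 - 56*z) + 7*z^2 - 8*z + 1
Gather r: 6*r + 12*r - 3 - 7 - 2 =18*r - 12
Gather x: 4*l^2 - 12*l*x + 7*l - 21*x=4*l^2 + 7*l + x*(-12*l - 21)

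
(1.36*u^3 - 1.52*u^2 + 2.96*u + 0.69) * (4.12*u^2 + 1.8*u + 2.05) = 5.6032*u^5 - 3.8144*u^4 + 12.2472*u^3 + 5.0548*u^2 + 7.31*u + 1.4145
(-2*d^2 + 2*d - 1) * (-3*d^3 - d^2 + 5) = 6*d^5 - 4*d^4 + d^3 - 9*d^2 + 10*d - 5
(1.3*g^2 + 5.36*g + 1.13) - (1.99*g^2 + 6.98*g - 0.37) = -0.69*g^2 - 1.62*g + 1.5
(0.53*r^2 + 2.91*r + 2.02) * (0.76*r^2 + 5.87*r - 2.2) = 0.4028*r^4 + 5.3227*r^3 + 17.4509*r^2 + 5.4554*r - 4.444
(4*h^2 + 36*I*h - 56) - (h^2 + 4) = 3*h^2 + 36*I*h - 60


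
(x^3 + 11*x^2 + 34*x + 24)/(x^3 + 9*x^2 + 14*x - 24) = (x + 1)/(x - 1)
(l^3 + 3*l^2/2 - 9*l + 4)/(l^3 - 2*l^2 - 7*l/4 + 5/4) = 2*(l^2 + 2*l - 8)/(2*l^2 - 3*l - 5)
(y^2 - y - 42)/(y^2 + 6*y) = (y - 7)/y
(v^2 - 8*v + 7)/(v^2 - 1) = (v - 7)/(v + 1)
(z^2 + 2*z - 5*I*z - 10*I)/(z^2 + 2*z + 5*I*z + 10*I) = (z - 5*I)/(z + 5*I)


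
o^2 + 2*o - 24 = (o - 4)*(o + 6)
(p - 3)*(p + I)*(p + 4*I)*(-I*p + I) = -I*p^4 + 5*p^3 + 4*I*p^3 - 20*p^2 + I*p^2 + 15*p - 16*I*p + 12*I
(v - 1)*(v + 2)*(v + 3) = v^3 + 4*v^2 + v - 6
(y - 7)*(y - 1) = y^2 - 8*y + 7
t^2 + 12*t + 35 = (t + 5)*(t + 7)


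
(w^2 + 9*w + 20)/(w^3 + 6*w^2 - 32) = (w + 5)/(w^2 + 2*w - 8)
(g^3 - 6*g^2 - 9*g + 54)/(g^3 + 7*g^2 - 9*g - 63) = (g - 6)/(g + 7)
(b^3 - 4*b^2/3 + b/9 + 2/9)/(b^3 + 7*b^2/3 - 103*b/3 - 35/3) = (3*b^2 - 5*b + 2)/(3*(b^2 + 2*b - 35))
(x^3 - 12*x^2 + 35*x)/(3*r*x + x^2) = (x^2 - 12*x + 35)/(3*r + x)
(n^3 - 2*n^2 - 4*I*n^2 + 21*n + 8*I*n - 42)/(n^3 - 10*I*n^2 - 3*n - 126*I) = (n - 2)/(n - 6*I)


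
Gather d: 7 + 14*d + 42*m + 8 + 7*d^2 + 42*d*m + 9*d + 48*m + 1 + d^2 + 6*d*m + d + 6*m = 8*d^2 + d*(48*m + 24) + 96*m + 16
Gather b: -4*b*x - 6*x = -4*b*x - 6*x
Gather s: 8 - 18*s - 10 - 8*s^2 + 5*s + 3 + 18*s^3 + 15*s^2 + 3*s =18*s^3 + 7*s^2 - 10*s + 1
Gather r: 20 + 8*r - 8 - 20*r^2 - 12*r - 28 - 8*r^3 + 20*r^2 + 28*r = -8*r^3 + 24*r - 16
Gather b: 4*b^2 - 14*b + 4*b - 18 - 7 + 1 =4*b^2 - 10*b - 24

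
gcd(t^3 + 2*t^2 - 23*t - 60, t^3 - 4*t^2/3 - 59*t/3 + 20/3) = t^2 - t - 20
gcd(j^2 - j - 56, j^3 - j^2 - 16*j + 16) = 1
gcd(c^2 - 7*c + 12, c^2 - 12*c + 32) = c - 4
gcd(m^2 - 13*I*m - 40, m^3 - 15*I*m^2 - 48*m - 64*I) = m - 8*I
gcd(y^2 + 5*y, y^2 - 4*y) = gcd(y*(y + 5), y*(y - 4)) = y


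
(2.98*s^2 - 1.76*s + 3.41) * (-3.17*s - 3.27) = -9.4466*s^3 - 4.1654*s^2 - 5.0545*s - 11.1507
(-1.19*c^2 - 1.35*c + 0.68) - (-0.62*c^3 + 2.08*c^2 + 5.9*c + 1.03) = 0.62*c^3 - 3.27*c^2 - 7.25*c - 0.35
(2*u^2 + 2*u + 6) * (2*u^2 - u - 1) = 4*u^4 + 2*u^3 + 8*u^2 - 8*u - 6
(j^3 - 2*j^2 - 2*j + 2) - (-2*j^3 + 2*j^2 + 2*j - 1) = 3*j^3 - 4*j^2 - 4*j + 3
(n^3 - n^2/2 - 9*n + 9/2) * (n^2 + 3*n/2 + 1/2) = n^5 + n^4 - 37*n^3/4 - 37*n^2/4 + 9*n/4 + 9/4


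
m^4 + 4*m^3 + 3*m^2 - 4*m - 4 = (m - 1)*(m + 1)*(m + 2)^2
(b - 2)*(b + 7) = b^2 + 5*b - 14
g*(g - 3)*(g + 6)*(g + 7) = g^4 + 10*g^3 + 3*g^2 - 126*g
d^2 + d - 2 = (d - 1)*(d + 2)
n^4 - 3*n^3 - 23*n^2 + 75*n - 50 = (n - 5)*(n - 2)*(n - 1)*(n + 5)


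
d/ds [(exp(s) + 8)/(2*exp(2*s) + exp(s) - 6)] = (-(exp(s) + 8)*(4*exp(s) + 1) + 2*exp(2*s) + exp(s) - 6)*exp(s)/(2*exp(2*s) + exp(s) - 6)^2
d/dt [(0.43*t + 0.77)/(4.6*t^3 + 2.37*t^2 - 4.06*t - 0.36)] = (-3.956*t^3 - 11.6451*t^2 - 3.6498*t + 2.9714)/(21.16*t^6 + 21.804*t^5 - 31.7351*t^4 - 22.5564*t^3 + 14.7772*t^2 + 2.9232*t + 0.1296)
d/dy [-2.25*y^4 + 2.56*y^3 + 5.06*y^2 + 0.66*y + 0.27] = -9.0*y^3 + 7.68*y^2 + 10.12*y + 0.66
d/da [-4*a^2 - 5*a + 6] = -8*a - 5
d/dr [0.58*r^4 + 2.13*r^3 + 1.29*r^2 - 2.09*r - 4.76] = 2.32*r^3 + 6.39*r^2 + 2.58*r - 2.09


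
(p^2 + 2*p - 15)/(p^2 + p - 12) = (p + 5)/(p + 4)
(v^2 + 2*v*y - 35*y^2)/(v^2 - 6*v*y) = (v^2 + 2*v*y - 35*y^2)/(v*(v - 6*y))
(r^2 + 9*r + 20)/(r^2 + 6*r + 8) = (r + 5)/(r + 2)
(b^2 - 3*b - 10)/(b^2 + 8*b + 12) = (b - 5)/(b + 6)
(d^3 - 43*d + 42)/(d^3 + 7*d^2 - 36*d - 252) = (d - 1)/(d + 6)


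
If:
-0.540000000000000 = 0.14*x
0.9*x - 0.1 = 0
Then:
No Solution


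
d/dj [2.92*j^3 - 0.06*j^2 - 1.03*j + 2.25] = 8.76*j^2 - 0.12*j - 1.03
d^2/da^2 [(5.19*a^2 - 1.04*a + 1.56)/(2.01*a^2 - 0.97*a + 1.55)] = (11.834478*a^3 - 59.201334*a^2 + 1.191528*a + 15.025918)/(8.120601*a^6 - 11.756691*a^5 + 24.460092*a^4 - 19.044883*a^3 + 18.86226*a^2 - 6.991275*a + 3.723875)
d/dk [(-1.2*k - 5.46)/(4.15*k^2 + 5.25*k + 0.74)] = (4.98*k^2 + 45.318*k + 27.777)/(17.2225*k^4 + 43.575*k^3 + 33.7045*k^2 + 7.77*k + 0.5476)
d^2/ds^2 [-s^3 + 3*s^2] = 6 - 6*s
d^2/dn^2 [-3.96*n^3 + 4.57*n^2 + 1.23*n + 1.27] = 9.14 - 23.76*n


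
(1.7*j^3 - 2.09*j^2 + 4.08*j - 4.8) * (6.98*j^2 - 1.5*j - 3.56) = 11.866*j^5 - 17.1382*j^4 + 25.5614*j^3 - 32.1836*j^2 - 7.3248*j + 17.088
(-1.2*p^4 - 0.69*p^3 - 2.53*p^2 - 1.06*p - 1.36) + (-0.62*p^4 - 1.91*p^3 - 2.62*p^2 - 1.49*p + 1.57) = -1.82*p^4 - 2.6*p^3 - 5.15*p^2 - 2.55*p + 0.21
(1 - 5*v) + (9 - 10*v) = 10 - 15*v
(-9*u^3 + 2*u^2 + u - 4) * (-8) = 72*u^3 - 16*u^2 - 8*u + 32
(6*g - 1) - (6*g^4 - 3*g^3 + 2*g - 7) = -6*g^4 + 3*g^3 + 4*g + 6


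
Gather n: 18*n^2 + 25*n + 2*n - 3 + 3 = 18*n^2 + 27*n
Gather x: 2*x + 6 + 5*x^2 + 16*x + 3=5*x^2 + 18*x + 9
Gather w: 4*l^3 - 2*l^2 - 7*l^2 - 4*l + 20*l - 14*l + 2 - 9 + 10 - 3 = 4*l^3 - 9*l^2 + 2*l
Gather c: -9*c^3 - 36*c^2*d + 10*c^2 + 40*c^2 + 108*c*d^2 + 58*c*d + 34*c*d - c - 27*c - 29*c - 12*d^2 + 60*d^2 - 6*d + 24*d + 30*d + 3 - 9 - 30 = -9*c^3 + c^2*(50 - 36*d) + c*(108*d^2 + 92*d - 57) + 48*d^2 + 48*d - 36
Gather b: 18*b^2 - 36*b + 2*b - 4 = 18*b^2 - 34*b - 4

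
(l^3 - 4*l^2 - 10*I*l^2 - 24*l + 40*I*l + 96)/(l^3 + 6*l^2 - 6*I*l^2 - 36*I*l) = (l^2 - 4*l*(1 + I) + 16*I)/(l*(l + 6))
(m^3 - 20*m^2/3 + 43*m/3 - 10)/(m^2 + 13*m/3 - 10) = (m^2 - 5*m + 6)/(m + 6)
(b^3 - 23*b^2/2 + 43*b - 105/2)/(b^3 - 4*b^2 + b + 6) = (b^2 - 17*b/2 + 35/2)/(b^2 - b - 2)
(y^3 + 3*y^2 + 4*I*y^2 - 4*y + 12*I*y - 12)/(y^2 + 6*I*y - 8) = (y^2 + y*(3 + 2*I) + 6*I)/(y + 4*I)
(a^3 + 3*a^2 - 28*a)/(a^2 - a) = (a^2 + 3*a - 28)/(a - 1)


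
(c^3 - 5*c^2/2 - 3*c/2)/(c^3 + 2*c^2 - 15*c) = (c + 1/2)/(c + 5)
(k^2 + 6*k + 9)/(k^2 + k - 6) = (k + 3)/(k - 2)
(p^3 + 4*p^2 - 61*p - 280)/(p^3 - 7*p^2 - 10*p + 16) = (p^2 + 12*p + 35)/(p^2 + p - 2)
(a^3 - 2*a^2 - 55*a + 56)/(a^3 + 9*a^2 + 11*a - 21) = (a - 8)/(a + 3)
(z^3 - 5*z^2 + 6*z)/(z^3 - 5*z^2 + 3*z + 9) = z*(z - 2)/(z^2 - 2*z - 3)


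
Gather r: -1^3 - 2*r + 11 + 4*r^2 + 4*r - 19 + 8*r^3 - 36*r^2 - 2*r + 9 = 8*r^3 - 32*r^2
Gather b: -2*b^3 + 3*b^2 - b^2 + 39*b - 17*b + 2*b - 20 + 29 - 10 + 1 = -2*b^3 + 2*b^2 + 24*b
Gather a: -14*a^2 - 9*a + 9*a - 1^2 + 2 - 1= -14*a^2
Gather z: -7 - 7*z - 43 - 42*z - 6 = -49*z - 56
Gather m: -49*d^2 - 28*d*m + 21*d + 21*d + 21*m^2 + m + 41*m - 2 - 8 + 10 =-49*d^2 + 42*d + 21*m^2 + m*(42 - 28*d)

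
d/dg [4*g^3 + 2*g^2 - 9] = 4*g*(3*g + 1)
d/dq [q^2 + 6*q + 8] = 2*q + 6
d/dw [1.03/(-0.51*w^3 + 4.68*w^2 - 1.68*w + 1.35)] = (1.5759*w^2 - 9.6408*w + 1.7304)/(0.51*w^3 - 4.68*w^2 + 1.68*w - 1.35)^2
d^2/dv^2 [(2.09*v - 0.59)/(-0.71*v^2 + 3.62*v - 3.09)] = (-(1.42*v - 3.62)*(2.09*v - 0.59)*(2.84*v - 7.24) + (8.9034*v - 15.9694)*(0.71*v^2 - 3.62*v + 3.09))/(0.71*v^2 - 3.62*v + 3.09)^3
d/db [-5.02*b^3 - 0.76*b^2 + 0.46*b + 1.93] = -15.06*b^2 - 1.52*b + 0.46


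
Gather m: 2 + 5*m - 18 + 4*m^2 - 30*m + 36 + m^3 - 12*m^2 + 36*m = m^3 - 8*m^2 + 11*m + 20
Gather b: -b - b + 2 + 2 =4 - 2*b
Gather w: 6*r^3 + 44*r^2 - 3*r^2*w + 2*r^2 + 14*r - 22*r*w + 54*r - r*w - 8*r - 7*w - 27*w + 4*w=6*r^3 + 46*r^2 + 60*r + w*(-3*r^2 - 23*r - 30)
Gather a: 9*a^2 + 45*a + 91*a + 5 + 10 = 9*a^2 + 136*a + 15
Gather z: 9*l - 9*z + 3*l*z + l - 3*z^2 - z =10*l - 3*z^2 + z*(3*l - 10)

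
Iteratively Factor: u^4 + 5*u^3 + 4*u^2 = (u)*(u^3 + 5*u^2 + 4*u) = u*(u + 1)*(u^2 + 4*u) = u*(u + 1)*(u + 4)*(u)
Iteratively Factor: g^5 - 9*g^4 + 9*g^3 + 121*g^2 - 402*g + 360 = (g - 3)*(g^4 - 6*g^3 - 9*g^2 + 94*g - 120) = (g - 5)*(g - 3)*(g^3 - g^2 - 14*g + 24) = (g - 5)*(g - 3)*(g + 4)*(g^2 - 5*g + 6) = (g - 5)*(g - 3)*(g - 2)*(g + 4)*(g - 3)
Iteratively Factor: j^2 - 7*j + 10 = (j - 5)*(j - 2)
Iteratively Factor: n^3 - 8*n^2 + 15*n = (n - 5)*(n^2 - 3*n) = (n - 5)*(n - 3)*(n)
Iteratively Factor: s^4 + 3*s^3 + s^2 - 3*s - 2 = (s - 1)*(s^3 + 4*s^2 + 5*s + 2) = (s - 1)*(s + 2)*(s^2 + 2*s + 1) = (s - 1)*(s + 1)*(s + 2)*(s + 1)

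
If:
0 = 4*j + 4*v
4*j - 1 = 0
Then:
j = 1/4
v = -1/4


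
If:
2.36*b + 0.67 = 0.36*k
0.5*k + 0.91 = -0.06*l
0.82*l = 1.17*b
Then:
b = -0.55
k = -1.73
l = -0.78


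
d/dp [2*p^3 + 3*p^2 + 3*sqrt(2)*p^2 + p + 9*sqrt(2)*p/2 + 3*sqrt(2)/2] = 6*p^2 + 6*p + 6*sqrt(2)*p + 1 + 9*sqrt(2)/2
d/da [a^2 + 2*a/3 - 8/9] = 2*a + 2/3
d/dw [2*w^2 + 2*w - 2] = 4*w + 2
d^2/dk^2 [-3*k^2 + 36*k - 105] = -6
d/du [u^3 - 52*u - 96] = 3*u^2 - 52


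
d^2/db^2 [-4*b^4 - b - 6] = -48*b^2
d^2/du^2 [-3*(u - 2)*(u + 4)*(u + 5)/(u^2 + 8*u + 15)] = 30/(u^3 + 9*u^2 + 27*u + 27)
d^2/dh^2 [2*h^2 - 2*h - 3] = 4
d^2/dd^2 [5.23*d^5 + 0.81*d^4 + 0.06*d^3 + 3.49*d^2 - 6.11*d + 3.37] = 104.6*d^3 + 9.72*d^2 + 0.36*d + 6.98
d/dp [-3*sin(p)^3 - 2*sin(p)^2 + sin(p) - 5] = (-9*sin(p)^2 - 4*sin(p) + 1)*cos(p)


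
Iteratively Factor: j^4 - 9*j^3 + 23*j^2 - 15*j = (j - 5)*(j^3 - 4*j^2 + 3*j) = (j - 5)*(j - 3)*(j^2 - j) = (j - 5)*(j - 3)*(j - 1)*(j)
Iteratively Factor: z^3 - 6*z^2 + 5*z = (z)*(z^2 - 6*z + 5) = z*(z - 5)*(z - 1)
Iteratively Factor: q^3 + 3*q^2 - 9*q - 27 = (q + 3)*(q^2 - 9) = (q + 3)^2*(q - 3)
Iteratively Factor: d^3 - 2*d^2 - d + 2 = (d - 2)*(d^2 - 1) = (d - 2)*(d - 1)*(d + 1)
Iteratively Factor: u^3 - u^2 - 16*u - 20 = (u + 2)*(u^2 - 3*u - 10) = (u + 2)^2*(u - 5)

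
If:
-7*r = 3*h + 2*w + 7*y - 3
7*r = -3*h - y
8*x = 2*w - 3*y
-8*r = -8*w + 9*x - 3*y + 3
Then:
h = 545*y/192 - 105/64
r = 45/64 - 87*y/64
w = 3/2 - 3*y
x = 3/8 - 9*y/8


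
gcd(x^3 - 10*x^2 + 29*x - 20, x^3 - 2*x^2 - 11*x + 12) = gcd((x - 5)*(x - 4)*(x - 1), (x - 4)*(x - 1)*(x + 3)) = x^2 - 5*x + 4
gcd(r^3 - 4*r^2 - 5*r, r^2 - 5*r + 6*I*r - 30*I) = r - 5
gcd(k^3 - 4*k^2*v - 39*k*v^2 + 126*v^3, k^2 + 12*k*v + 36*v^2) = k + 6*v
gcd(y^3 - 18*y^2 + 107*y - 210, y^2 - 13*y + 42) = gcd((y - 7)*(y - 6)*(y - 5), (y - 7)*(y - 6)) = y^2 - 13*y + 42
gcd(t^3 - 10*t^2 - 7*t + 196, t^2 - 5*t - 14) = t - 7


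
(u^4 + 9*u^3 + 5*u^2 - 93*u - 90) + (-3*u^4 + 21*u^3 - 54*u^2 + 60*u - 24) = -2*u^4 + 30*u^3 - 49*u^2 - 33*u - 114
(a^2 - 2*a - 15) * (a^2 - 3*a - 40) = a^4 - 5*a^3 - 49*a^2 + 125*a + 600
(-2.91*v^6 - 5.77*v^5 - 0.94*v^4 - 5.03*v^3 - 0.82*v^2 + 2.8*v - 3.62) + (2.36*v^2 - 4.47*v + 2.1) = -2.91*v^6 - 5.77*v^5 - 0.94*v^4 - 5.03*v^3 + 1.54*v^2 - 1.67*v - 1.52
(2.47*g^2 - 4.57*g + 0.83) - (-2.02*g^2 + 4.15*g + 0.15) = 4.49*g^2 - 8.72*g + 0.68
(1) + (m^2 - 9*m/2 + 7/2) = m^2 - 9*m/2 + 9/2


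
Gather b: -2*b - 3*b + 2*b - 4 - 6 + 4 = -3*b - 6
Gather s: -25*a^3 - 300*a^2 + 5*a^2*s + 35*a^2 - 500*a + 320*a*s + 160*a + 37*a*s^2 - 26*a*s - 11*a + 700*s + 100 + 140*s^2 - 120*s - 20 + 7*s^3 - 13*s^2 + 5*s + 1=-25*a^3 - 265*a^2 - 351*a + 7*s^3 + s^2*(37*a + 127) + s*(5*a^2 + 294*a + 585) + 81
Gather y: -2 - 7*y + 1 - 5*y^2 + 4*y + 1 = -5*y^2 - 3*y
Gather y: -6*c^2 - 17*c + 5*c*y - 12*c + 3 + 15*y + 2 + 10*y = -6*c^2 - 29*c + y*(5*c + 25) + 5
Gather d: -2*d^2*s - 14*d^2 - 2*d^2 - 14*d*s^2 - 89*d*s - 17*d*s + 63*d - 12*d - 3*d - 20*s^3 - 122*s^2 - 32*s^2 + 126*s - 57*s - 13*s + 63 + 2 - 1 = d^2*(-2*s - 16) + d*(-14*s^2 - 106*s + 48) - 20*s^3 - 154*s^2 + 56*s + 64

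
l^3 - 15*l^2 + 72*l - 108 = (l - 6)^2*(l - 3)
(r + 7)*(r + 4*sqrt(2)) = r^2 + 4*sqrt(2)*r + 7*r + 28*sqrt(2)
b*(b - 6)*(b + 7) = b^3 + b^2 - 42*b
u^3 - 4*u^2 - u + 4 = (u - 4)*(u - 1)*(u + 1)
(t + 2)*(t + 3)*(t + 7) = t^3 + 12*t^2 + 41*t + 42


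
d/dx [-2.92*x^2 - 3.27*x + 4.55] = -5.84*x - 3.27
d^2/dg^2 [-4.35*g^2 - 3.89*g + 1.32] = -8.70000000000000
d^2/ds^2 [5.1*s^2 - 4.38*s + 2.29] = 10.2000000000000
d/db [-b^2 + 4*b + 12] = 4 - 2*b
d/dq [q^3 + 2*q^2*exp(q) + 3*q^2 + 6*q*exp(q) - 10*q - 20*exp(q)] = 2*q^2*exp(q) + 3*q^2 + 10*q*exp(q) + 6*q - 14*exp(q) - 10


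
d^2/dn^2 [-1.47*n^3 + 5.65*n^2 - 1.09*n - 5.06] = 11.3 - 8.82*n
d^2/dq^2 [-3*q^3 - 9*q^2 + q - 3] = -18*q - 18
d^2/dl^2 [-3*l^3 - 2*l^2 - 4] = -18*l - 4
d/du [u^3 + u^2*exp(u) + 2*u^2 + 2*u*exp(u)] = u^2*exp(u) + 3*u^2 + 4*u*exp(u) + 4*u + 2*exp(u)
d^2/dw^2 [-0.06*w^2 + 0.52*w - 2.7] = -0.120000000000000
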